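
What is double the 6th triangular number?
The 6th triangular number = 6×7/2 = 21
Compute 21 × 2 = 42
42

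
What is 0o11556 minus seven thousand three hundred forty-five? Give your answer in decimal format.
Convert 0o11556 (octal) → 1×4096 + 1×512 + 5×64 + 5×8 + 6 = 4974 (decimal)
Convert seven thousand three hundred forty-five (English words) → 7×1000 + 3×100 + 45 = 7345 (decimal)
Compute 4974 - 7345 = -2371
-2371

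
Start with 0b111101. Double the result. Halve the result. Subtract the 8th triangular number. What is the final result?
Convert 0b111101 (binary) → 32 + 16 + 8 + 4 + 1 = 61 (decimal)
Start: 61
61 × 2 = 122
122 ÷ 2 = 61
Convert the 8th triangular number (triangular index) → 8×9/2 = 36 (decimal)
61 - 36 = 25
25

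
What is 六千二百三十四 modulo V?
Convert 六千二百三十四 (Chinese numeral) → 6×1000 + 2×100 + 3×10 + 4 = 6234 (decimal)
Convert V (Roman numeral) → 5 (decimal)
Compute 6234 mod 5 = 4
4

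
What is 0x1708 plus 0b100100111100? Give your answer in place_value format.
Convert 0x1708 (hexadecimal) → 1×4096 + 7×256 + 8 = 5896 (decimal)
Convert 0b100100111100 (binary) → 2048 + 256 + 32 + 16 + 8 + 4 = 2364 (decimal)
Compute 5896 + 2364 = 8260
Convert 8260 (decimal) → 8260 = 8×1000 + 2×100 + 6×10 → 8 thousands, 2 hundreds, 6 tens (place-value notation)
8 thousands, 2 hundreds, 6 tens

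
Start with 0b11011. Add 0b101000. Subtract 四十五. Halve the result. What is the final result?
Convert 0b11011 (binary) → 16 + 8 + 2 + 1 = 27 (decimal)
Start: 27
Convert 0b101000 (binary) → 32 + 8 = 40 (decimal)
27 + 40 = 67
Convert 四十五 (Chinese numeral) → 4×10 + 5 = 45 (decimal)
67 - 45 = 22
22 ÷ 2 = 11
11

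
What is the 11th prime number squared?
The 11th prime number = 31
Compute 31² = 31 × 31 = 961
961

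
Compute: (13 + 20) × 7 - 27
Parentheses first: 13 + 20 = 33
Multiply: 33 × 7 = 231
Subtract: 231 - 27 = 204
204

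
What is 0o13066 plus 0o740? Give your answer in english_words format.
Convert 0o13066 (octal) → 1×4096 + 3×512 + 6×8 + 6 = 5686 (decimal)
Convert 0o740 (octal) → 7×64 + 4×8 = 480 (decimal)
Compute 5686 + 480 = 6166
Convert 6166 (decimal) → 6166 = 6×1000 + 1×100 + 66 → six thousand one hundred sixty-six (English words)
six thousand one hundred sixty-six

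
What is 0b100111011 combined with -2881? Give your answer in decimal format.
Convert 0b100111011 (binary) → 256 + 32 + 16 + 8 + 2 + 1 = 315 (decimal)
Compute 315 + -2881 = -2566
-2566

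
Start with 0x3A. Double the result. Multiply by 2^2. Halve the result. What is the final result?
Convert 0x3A (hexadecimal) → 3×16 + 10 = 58 (decimal)
Start: 58
58 × 2 = 116
Convert 2^2 (power) → 4 (decimal)
116 × 4 = 464
464 ÷ 2 = 232
232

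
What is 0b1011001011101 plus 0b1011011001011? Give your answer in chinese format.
Convert 0b1011001011101 (binary) → 4096 + 1024 + 512 + 64 + 16 + 8 + 4 + 1 = 5725 (decimal)
Convert 0b1011011001011 (binary) → 4096 + 1024 + 512 + 128 + 64 + 8 + 2 + 1 = 5835 (decimal)
Compute 5725 + 5835 = 11560
Convert 11560 (decimal) → 11560 = 1×10000 + 1×1000 + 5×100 + 6×10 → 一万一千五百六十 (Chinese numeral)
一万一千五百六十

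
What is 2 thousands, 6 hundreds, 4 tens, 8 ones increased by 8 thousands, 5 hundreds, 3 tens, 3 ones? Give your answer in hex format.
Convert 2 thousands, 6 hundreds, 4 tens, 8 ones (place-value notation) → 2×1000 + 6×100 + 4×10 + 8 = 2648 (decimal)
Convert 8 thousands, 5 hundreds, 3 tens, 3 ones (place-value notation) → 8×1000 + 5×100 + 3×10 + 3 = 8533 (decimal)
Compute 2648 + 8533 = 11181
Convert 11181 (decimal) → 11181 = 2×4096 + 11×256 + 10×16 + 13 → 0x2BAD (hexadecimal)
0x2BAD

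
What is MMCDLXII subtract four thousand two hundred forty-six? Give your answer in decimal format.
Convert MMCDLXII (Roman numeral) → 1000 + 1000 + 400 + 50 + 10 + 1 + 1 = 2462 (decimal)
Convert four thousand two hundred forty-six (English words) → 4×1000 + 2×100 + 46 = 4246 (decimal)
Compute 2462 - 4246 = -1784
-1784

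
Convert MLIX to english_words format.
Convert MLIX (Roman numeral) → 1000 + 50 + 9 = 1059 (decimal)
Convert 1059 (decimal) → 1059 = 1×1000 + 59 → one thousand fifty-nine (English words)
one thousand fifty-nine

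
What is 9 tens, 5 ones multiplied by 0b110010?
Convert 9 tens, 5 ones (place-value notation) → 9×10 + 5 = 95 (decimal)
Convert 0b110010 (binary) → 32 + 16 + 2 = 50 (decimal)
Compute 95 × 50 = 4750
4750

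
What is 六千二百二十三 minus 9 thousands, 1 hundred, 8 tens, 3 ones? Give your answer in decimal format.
Convert 六千二百二十三 (Chinese numeral) → 6×1000 + 2×100 + 2×10 + 3 = 6223 (decimal)
Convert 9 thousands, 1 hundred, 8 tens, 3 ones (place-value notation) → 9×1000 + 1×100 + 8×10 + 3 = 9183 (decimal)
Compute 6223 - 9183 = -2960
-2960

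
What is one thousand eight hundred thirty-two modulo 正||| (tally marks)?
Convert one thousand eight hundred thirty-two (English words) → 1×1000 + 8×100 + 32 = 1832 (decimal)
Convert 正||| (tally marks) → 5 + 3 = 8 (decimal)
Compute 1832 mod 8 = 0
0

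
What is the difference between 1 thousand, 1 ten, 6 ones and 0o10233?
Convert 1 thousand, 1 ten, 6 ones (place-value notation) → 1×1000 + 1×10 + 6 = 1016 (decimal)
Convert 0o10233 (octal) → 1×4096 + 2×64 + 3×8 + 3 = 4251 (decimal)
Difference: |1016 - 4251| = 3235
3235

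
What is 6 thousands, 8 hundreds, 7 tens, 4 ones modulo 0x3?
Convert 6 thousands, 8 hundreds, 7 tens, 4 ones (place-value notation) → 6×1000 + 8×100 + 7×10 + 4 = 6874 (decimal)
Convert 0x3 (hexadecimal) → 3 (decimal)
Compute 6874 mod 3 = 1
1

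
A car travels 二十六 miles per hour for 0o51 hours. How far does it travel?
Convert 二十六 (Chinese numeral) → 2×10 + 6 = 26 (decimal)
Convert 0o51 (octal) → 5×8 + 1 = 41 (decimal)
Compute 26 × 41 = 1066
1066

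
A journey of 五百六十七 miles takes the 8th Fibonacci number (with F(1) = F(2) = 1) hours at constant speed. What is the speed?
Convert 五百六十七 (Chinese numeral) → 5×100 + 6×10 + 7 = 567 (decimal)
Convert the 8th Fibonacci number (with F(1) = F(2) = 1) (Fibonacci index) → 1, 1, 2, 3, 5, 8, 13, 21 → 21 (decimal)
Compute 567 ÷ 21 = 27
27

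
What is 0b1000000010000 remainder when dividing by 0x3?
Convert 0b1000000010000 (binary) → 4096 + 16 = 4112 (decimal)
Convert 0x3 (hexadecimal) → 3 (decimal)
Compute 4112 mod 3 = 2
2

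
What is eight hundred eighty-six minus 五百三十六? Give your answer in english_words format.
Convert eight hundred eighty-six (English words) → 8×100 + 86 = 886 (decimal)
Convert 五百三十六 (Chinese numeral) → 5×100 + 3×10 + 6 = 536 (decimal)
Compute 886 - 536 = 350
Convert 350 (decimal) → 350 = 3×100 + 50 → three hundred fifty (English words)
three hundred fifty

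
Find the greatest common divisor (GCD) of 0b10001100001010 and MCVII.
Convert 0b10001100001010 (binary) → 8192 + 512 + 256 + 8 + 2 = 8970 (decimal)
Convert MCVII (Roman numeral) → 1000 + 100 + 5 + 1 + 1 = 1107 (decimal)
Compute gcd(8970, 1107) = 3
3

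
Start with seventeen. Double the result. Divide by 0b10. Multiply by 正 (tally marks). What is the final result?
Convert seventeen (English words) → 17 (decimal)
Start: 17
17 × 2 = 34
Convert 0b10 (binary) → 2 (decimal)
34 ÷ 2 = 17
Convert 正 (tally marks) → 5 (decimal)
17 × 5 = 85
85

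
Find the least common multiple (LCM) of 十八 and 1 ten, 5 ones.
Convert 十八 (Chinese numeral) → 1×10 + 8 = 18 (decimal)
Convert 1 ten, 5 ones (place-value notation) → 1×10 + 5 = 15 (decimal)
Compute lcm(18, 15) = 90
90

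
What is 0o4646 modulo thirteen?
Convert 0o4646 (octal) → 4×512 + 6×64 + 4×8 + 6 = 2470 (decimal)
Convert thirteen (English words) → 13 (decimal)
Compute 2470 mod 13 = 0
0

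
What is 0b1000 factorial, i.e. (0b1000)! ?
Convert 0b1000 (binary) → 8 (decimal)
Compute 8! = 40320
40320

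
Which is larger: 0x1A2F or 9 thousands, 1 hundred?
Convert 0x1A2F (hexadecimal) → 1×4096 + 10×256 + 2×16 + 15 = 6703 (decimal)
Convert 9 thousands, 1 hundred (place-value notation) → 9×1000 + 1×100 = 9100 (decimal)
Compare 6703 vs 9100: larger = 9100
9100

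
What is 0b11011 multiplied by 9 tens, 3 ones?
Convert 0b11011 (binary) → 16 + 8 + 2 + 1 = 27 (decimal)
Convert 9 tens, 3 ones (place-value notation) → 9×10 + 3 = 93 (decimal)
Compute 27 × 93 = 2511
2511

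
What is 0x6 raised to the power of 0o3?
Convert 0x6 (hexadecimal) → 6 (decimal)
Convert 0o3 (octal) → 3 (decimal)
Compute 6 ^ 3 = 216
216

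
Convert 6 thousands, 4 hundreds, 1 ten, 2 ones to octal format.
Convert 6 thousands, 4 hundreds, 1 ten, 2 ones (place-value notation) → 6×1000 + 4×100 + 1×10 + 2 = 6412 (decimal)
Convert 6412 (decimal) → 6412 = 1×4096 + 4×512 + 4×64 + 1×8 + 4 → 0o14414 (octal)
0o14414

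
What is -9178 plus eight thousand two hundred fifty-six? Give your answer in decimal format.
Convert eight thousand two hundred fifty-six (English words) → 8×1000 + 2×100 + 56 = 8256 (decimal)
Compute -9178 + 8256 = -922
-922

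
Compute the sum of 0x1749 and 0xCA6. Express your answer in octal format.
Convert 0x1749 (hexadecimal) → 1×4096 + 7×256 + 4×16 + 9 = 5961 (decimal)
Convert 0xCA6 (hexadecimal) → 12×256 + 10×16 + 6 = 3238 (decimal)
Compute 5961 + 3238 = 9199
Convert 9199 (decimal) → 9199 = 2×4096 + 1×512 + 7×64 + 5×8 + 7 → 0o21757 (octal)
0o21757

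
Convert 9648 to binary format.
Convert 9648 (decimal) → 9648 = 8192 + 1024 + 256 + 128 + 32 + 16 → 0b10010110110000 (binary)
0b10010110110000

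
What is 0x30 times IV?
Convert 0x30 (hexadecimal) → 3×16 = 48 (decimal)
Convert IV (Roman numeral) → 4 (decimal)
Compute 48 × 4 = 192
192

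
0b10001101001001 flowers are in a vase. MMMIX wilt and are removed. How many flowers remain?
Convert 0b10001101001001 (binary) → 8192 + 512 + 256 + 64 + 8 + 1 = 9033 (decimal)
Convert MMMIX (Roman numeral) → 1000 + 1000 + 1000 + 9 = 3009 (decimal)
Compute 9033 - 3009 = 6024
6024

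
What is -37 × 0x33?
Convert 0x33 (hexadecimal) → 3×16 + 3 = 51 (decimal)
Compute -37 × 51 = -1887
-1887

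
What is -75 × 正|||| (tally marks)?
Convert 正|||| (tally marks) → 5 + 4 = 9 (decimal)
Compute -75 × 9 = -675
-675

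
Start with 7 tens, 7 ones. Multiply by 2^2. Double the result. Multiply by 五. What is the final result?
Convert 7 tens, 7 ones (place-value notation) → 7×10 + 7 = 77 (decimal)
Start: 77
Convert 2^2 (power) → 4 (decimal)
77 × 4 = 308
308 × 2 = 616
Convert 五 (Chinese numeral) → 5 (decimal)
616 × 5 = 3080
3080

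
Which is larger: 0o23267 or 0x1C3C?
Convert 0o23267 (octal) → 2×4096 + 3×512 + 2×64 + 6×8 + 7 = 9911 (decimal)
Convert 0x1C3C (hexadecimal) → 1×4096 + 12×256 + 3×16 + 12 = 7228 (decimal)
Compare 9911 vs 7228: larger = 9911
9911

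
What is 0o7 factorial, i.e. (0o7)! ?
Convert 0o7 (octal) → 7 (decimal)
Compute 7! = 5040
5040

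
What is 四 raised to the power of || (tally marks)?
Convert 四 (Chinese numeral) → 4 (decimal)
Convert || (tally marks) → 2 (decimal)
Compute 4 ^ 2 = 16
16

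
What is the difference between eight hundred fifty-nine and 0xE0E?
Convert eight hundred fifty-nine (English words) → 8×100 + 59 = 859 (decimal)
Convert 0xE0E (hexadecimal) → 14×256 + 14 = 3598 (decimal)
Difference: |859 - 3598| = 2739
2739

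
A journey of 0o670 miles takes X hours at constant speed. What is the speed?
Convert 0o670 (octal) → 6×64 + 7×8 = 440 (decimal)
Convert X (Roman numeral) → 10 (decimal)
Compute 440 ÷ 10 = 44
44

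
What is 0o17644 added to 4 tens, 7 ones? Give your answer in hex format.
Convert 0o17644 (octal) → 1×4096 + 7×512 + 6×64 + 4×8 + 4 = 8100 (decimal)
Convert 4 tens, 7 ones (place-value notation) → 4×10 + 7 = 47 (decimal)
Compute 8100 + 47 = 8147
Convert 8147 (decimal) → 8147 = 1×4096 + 15×256 + 13×16 + 3 → 0x1FD3 (hexadecimal)
0x1FD3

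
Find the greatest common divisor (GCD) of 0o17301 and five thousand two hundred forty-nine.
Convert 0o17301 (octal) → 1×4096 + 7×512 + 3×64 + 1 = 7873 (decimal)
Convert five thousand two hundred forty-nine (English words) → 5×1000 + 2×100 + 49 = 5249 (decimal)
Compute gcd(7873, 5249) = 1
1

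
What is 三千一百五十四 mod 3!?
Convert 三千一百五十四 (Chinese numeral) → 3×1000 + 1×100 + 5×10 + 4 = 3154 (decimal)
Convert 3! (factorial) → 6 (decimal)
Compute 3154 mod 6 = 4
4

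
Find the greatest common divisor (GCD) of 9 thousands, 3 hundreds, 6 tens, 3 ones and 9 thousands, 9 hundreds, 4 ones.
Convert 9 thousands, 3 hundreds, 6 tens, 3 ones (place-value notation) → 9×1000 + 3×100 + 6×10 + 3 = 9363 (decimal)
Convert 9 thousands, 9 hundreds, 4 ones (place-value notation) → 9×1000 + 9×100 + 4 = 9904 (decimal)
Compute gcd(9363, 9904) = 1
1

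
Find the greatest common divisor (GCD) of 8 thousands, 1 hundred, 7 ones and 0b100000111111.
Convert 8 thousands, 1 hundred, 7 ones (place-value notation) → 8×1000 + 1×100 + 7 = 8107 (decimal)
Convert 0b100000111111 (binary) → 2048 + 32 + 16 + 8 + 4 + 2 + 1 = 2111 (decimal)
Compute gcd(8107, 2111) = 1
1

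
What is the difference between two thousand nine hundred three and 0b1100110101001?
Convert two thousand nine hundred three (English words) → 2×1000 + 9×100 + 3 = 2903 (decimal)
Convert 0b1100110101001 (binary) → 4096 + 2048 + 256 + 128 + 32 + 8 + 1 = 6569 (decimal)
Difference: |2903 - 6569| = 3666
3666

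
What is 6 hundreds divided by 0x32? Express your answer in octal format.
Convert 6 hundreds (place-value notation) → 6×100 = 600 (decimal)
Convert 0x32 (hexadecimal) → 3×16 + 2 = 50 (decimal)
Compute 600 ÷ 50 = 12
Convert 12 (decimal) → 12 = 1×8 + 4 → 0o14 (octal)
0o14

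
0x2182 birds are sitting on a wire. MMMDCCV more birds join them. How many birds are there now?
Convert 0x2182 (hexadecimal) → 2×4096 + 1×256 + 8×16 + 2 = 8578 (decimal)
Convert MMMDCCV (Roman numeral) → 1000 + 1000 + 1000 + 500 + 100 + 100 + 5 = 3705 (decimal)
Compute 8578 + 3705 = 12283
12283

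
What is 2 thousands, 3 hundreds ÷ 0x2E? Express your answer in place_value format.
Convert 2 thousands, 3 hundreds (place-value notation) → 2×1000 + 3×100 = 2300 (decimal)
Convert 0x2E (hexadecimal) → 2×16 + 14 = 46 (decimal)
Compute 2300 ÷ 46 = 50
Convert 50 (decimal) → 50 = 5×10 → 5 tens (place-value notation)
5 tens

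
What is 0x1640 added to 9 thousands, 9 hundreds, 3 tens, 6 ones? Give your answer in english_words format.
Convert 0x1640 (hexadecimal) → 1×4096 + 6×256 + 4×16 = 5696 (decimal)
Convert 9 thousands, 9 hundreds, 3 tens, 6 ones (place-value notation) → 9×1000 + 9×100 + 3×10 + 6 = 9936 (decimal)
Compute 5696 + 9936 = 15632
Convert 15632 (decimal) → 15632 = 15×1000 + 6×100 + 32 → fifteen thousand six hundred thirty-two (English words)
fifteen thousand six hundred thirty-two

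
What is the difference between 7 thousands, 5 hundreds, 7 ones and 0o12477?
Convert 7 thousands, 5 hundreds, 7 ones (place-value notation) → 7×1000 + 5×100 + 7 = 7507 (decimal)
Convert 0o12477 (octal) → 1×4096 + 2×512 + 4×64 + 7×8 + 7 = 5439 (decimal)
Difference: |7507 - 5439| = 2068
2068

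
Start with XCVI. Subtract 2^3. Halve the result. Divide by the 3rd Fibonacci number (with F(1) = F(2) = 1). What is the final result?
Convert XCVI (Roman numeral) → 90 + 5 + 1 = 96 (decimal)
Start: 96
Convert 2^3 (power) → 8 (decimal)
96 - 8 = 88
88 ÷ 2 = 44
Convert the 3rd Fibonacci number (with F(1) = F(2) = 1) (Fibonacci index) → 1, 1, 2 → 2 (decimal)
44 ÷ 2 = 22
22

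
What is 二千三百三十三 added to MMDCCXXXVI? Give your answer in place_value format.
Convert 二千三百三十三 (Chinese numeral) → 2×1000 + 3×100 + 3×10 + 3 = 2333 (decimal)
Convert MMDCCXXXVI (Roman numeral) → 1000 + 1000 + 500 + 100 + 100 + 10 + 10 + 10 + 5 + 1 = 2736 (decimal)
Compute 2333 + 2736 = 5069
Convert 5069 (decimal) → 5069 = 5×1000 + 6×10 + 9 → 5 thousands, 6 tens, 9 ones (place-value notation)
5 thousands, 6 tens, 9 ones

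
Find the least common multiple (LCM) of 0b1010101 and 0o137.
Convert 0b1010101 (binary) → 64 + 16 + 4 + 1 = 85 (decimal)
Convert 0o137 (octal) → 1×64 + 3×8 + 7 = 95 (decimal)
Compute lcm(85, 95) = 1615
1615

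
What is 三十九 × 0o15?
Convert 三十九 (Chinese numeral) → 3×10 + 9 = 39 (decimal)
Convert 0o15 (octal) → 1×8 + 5 = 13 (decimal)
Compute 39 × 13 = 507
507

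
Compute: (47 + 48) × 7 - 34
Parentheses first: 47 + 48 = 95
Multiply: 95 × 7 = 665
Subtract: 665 - 34 = 631
631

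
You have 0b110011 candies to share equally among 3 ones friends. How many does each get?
Convert 0b110011 (binary) → 32 + 16 + 2 + 1 = 51 (decimal)
Convert 3 ones (place-value notation) → 3 (decimal)
Compute 51 ÷ 3 = 17
17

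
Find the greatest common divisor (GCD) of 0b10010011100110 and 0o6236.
Convert 0b10010011100110 (binary) → 8192 + 1024 + 128 + 64 + 32 + 4 + 2 = 9446 (decimal)
Convert 0o6236 (octal) → 6×512 + 2×64 + 3×8 + 6 = 3230 (decimal)
Compute gcd(9446, 3230) = 2
2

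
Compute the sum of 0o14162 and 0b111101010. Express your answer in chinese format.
Convert 0o14162 (octal) → 1×4096 + 4×512 + 1×64 + 6×8 + 2 = 6258 (decimal)
Convert 0b111101010 (binary) → 256 + 128 + 64 + 32 + 8 + 2 = 490 (decimal)
Compute 6258 + 490 = 6748
Convert 6748 (decimal) → 6748 = 6×1000 + 7×100 + 4×10 + 8 → 六千七百四十八 (Chinese numeral)
六千七百四十八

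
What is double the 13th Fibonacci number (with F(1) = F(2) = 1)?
The 13th Fibonacci number (with F(1) = F(2) = 1): 1, 1, 2, 3, 5, 8, 13, 21, 34, 55, 89, 144, 233 → 233
Compute 233 × 2 = 466
466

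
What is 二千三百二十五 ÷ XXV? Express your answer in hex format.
Convert 二千三百二十五 (Chinese numeral) → 2×1000 + 3×100 + 2×10 + 5 = 2325 (decimal)
Convert XXV (Roman numeral) → 10 + 10 + 5 = 25 (decimal)
Compute 2325 ÷ 25 = 93
Convert 93 (decimal) → 93 = 5×16 + 13 → 0x5D (hexadecimal)
0x5D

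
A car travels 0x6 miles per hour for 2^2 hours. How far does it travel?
Convert 0x6 (hexadecimal) → 6 (decimal)
Convert 2^2 (power) → 4 (decimal)
Compute 6 × 4 = 24
24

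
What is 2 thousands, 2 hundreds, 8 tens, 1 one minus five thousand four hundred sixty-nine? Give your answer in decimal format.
Convert 2 thousands, 2 hundreds, 8 tens, 1 one (place-value notation) → 2×1000 + 2×100 + 8×10 + 1 = 2281 (decimal)
Convert five thousand four hundred sixty-nine (English words) → 5×1000 + 4×100 + 69 = 5469 (decimal)
Compute 2281 - 5469 = -3188
-3188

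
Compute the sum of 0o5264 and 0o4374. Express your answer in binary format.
Convert 0o5264 (octal) → 5×512 + 2×64 + 6×8 + 4 = 2740 (decimal)
Convert 0o4374 (octal) → 4×512 + 3×64 + 7×8 + 4 = 2300 (decimal)
Compute 2740 + 2300 = 5040
Convert 5040 (decimal) → 5040 = 4096 + 512 + 256 + 128 + 32 + 16 → 0b1001110110000 (binary)
0b1001110110000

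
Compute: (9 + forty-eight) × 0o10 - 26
Convert forty-eight (English words) → 48 (decimal)
Convert 0o10 (octal) → 1×8 = 8 (decimal)
Expression in decimal: (9 + 48) × 8 - 26
Parentheses first: 9 + 48 = 57
Multiply: 57 × 8 = 456
Subtract: 456 - 26 = 430
430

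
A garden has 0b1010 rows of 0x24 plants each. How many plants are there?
Convert 0x24 (hexadecimal) → 2×16 + 4 = 36 (decimal)
Convert 0b1010 (binary) → 8 + 2 = 10 (decimal)
Compute 36 × 10 = 360
360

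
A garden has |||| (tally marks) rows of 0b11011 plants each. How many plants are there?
Convert 0b11011 (binary) → 16 + 8 + 2 + 1 = 27 (decimal)
Convert |||| (tally marks) → 4 (decimal)
Compute 27 × 4 = 108
108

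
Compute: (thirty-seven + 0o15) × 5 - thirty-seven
Convert thirty-seven (English words) → 37 (decimal)
Convert 0o15 (octal) → 1×8 + 5 = 13 (decimal)
Convert thirty-seven (English words) → 37 (decimal)
Expression in decimal: (37 + 13) × 5 - 37
Parentheses first: 37 + 13 = 50
Multiply: 50 × 5 = 250
Subtract: 250 - 37 = 213
213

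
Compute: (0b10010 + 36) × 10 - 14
Convert 0b10010 (binary) → 16 + 2 = 18 (decimal)
Expression in decimal: (18 + 36) × 10 - 14
Parentheses first: 18 + 36 = 54
Multiply: 54 × 10 = 540
Subtract: 540 - 14 = 526
526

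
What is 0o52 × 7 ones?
Convert 0o52 (octal) → 5×8 + 2 = 42 (decimal)
Convert 7 ones (place-value notation) → 7 (decimal)
Compute 42 × 7 = 294
294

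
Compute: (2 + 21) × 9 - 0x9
Convert 0x9 (hexadecimal) → 9 (decimal)
Expression in decimal: (2 + 21) × 9 - 9
Parentheses first: 2 + 21 = 23
Multiply: 23 × 9 = 207
Subtract: 207 - 9 = 198
198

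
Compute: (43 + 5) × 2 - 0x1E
Convert 0x1E (hexadecimal) → 1×16 + 14 = 30 (decimal)
Expression in decimal: (43 + 5) × 2 - 30
Parentheses first: 43 + 5 = 48
Multiply: 48 × 2 = 96
Subtract: 96 - 30 = 66
66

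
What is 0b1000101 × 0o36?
Convert 0b1000101 (binary) → 64 + 4 + 1 = 69 (decimal)
Convert 0o36 (octal) → 3×8 + 6 = 30 (decimal)
Compute 69 × 30 = 2070
2070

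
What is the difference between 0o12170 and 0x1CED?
Convert 0o12170 (octal) → 1×4096 + 2×512 + 1×64 + 7×8 = 5240 (decimal)
Convert 0x1CED (hexadecimal) → 1×4096 + 12×256 + 14×16 + 13 = 7405 (decimal)
Difference: |5240 - 7405| = 2165
2165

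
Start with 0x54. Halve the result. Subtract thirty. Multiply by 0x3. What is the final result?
Convert 0x54 (hexadecimal) → 5×16 + 4 = 84 (decimal)
Start: 84
84 ÷ 2 = 42
Convert thirty (English words) → 30 (decimal)
42 - 30 = 12
Convert 0x3 (hexadecimal) → 3 (decimal)
12 × 3 = 36
36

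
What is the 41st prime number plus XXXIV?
The 41st prime number = 179
Convert XXXIV (Roman numeral) → 10 + 10 + 10 + 4 = 34 (decimal)
Compute 179 + 34 = 213
213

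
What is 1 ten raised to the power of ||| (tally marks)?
Convert 1 ten (place-value notation) → 1×10 = 10 (decimal)
Convert ||| (tally marks) → 3 (decimal)
Compute 10 ^ 3 = 1000
1000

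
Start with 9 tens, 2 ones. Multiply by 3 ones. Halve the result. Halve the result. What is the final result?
Convert 9 tens, 2 ones (place-value notation) → 9×10 + 2 = 92 (decimal)
Start: 92
Convert 3 ones (place-value notation) → 3 (decimal)
92 × 3 = 276
276 ÷ 2 = 138
138 ÷ 2 = 69
69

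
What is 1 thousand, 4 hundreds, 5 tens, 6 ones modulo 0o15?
Convert 1 thousand, 4 hundreds, 5 tens, 6 ones (place-value notation) → 1×1000 + 4×100 + 5×10 + 6 = 1456 (decimal)
Convert 0o15 (octal) → 1×8 + 5 = 13 (decimal)
Compute 1456 mod 13 = 0
0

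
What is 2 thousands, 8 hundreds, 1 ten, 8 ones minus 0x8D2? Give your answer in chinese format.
Convert 2 thousands, 8 hundreds, 1 ten, 8 ones (place-value notation) → 2×1000 + 8×100 + 1×10 + 8 = 2818 (decimal)
Convert 0x8D2 (hexadecimal) → 8×256 + 13×16 + 2 = 2258 (decimal)
Compute 2818 - 2258 = 560
Convert 560 (decimal) → 560 = 5×100 + 6×10 → 五百六十 (Chinese numeral)
五百六十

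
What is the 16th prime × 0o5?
Convert the 16th prime (prime index) → 53 (decimal)
Convert 0o5 (octal) → 5 (decimal)
Compute 53 × 5 = 265
265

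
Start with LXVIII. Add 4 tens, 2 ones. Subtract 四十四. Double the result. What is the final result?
Convert LXVIII (Roman numeral) → 50 + 10 + 5 + 1 + 1 + 1 = 68 (decimal)
Start: 68
Convert 4 tens, 2 ones (place-value notation) → 4×10 + 2 = 42 (decimal)
68 + 42 = 110
Convert 四十四 (Chinese numeral) → 4×10 + 4 = 44 (decimal)
110 - 44 = 66
66 × 2 = 132
132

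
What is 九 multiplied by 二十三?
Convert 九 (Chinese numeral) → 9 (decimal)
Convert 二十三 (Chinese numeral) → 2×10 + 3 = 23 (decimal)
Compute 9 × 23 = 207
207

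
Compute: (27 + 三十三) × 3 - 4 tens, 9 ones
Convert 三十三 (Chinese numeral) → 3×10 + 3 = 33 (decimal)
Convert 4 tens, 9 ones (place-value notation) → 4×10 + 9 = 49 (decimal)
Expression in decimal: (27 + 33) × 3 - 49
Parentheses first: 27 + 33 = 60
Multiply: 60 × 3 = 180
Subtract: 180 - 49 = 131
131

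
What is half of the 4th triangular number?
The 4th triangular number = 4×5/2 = 10
Compute 10 ÷ 2 = 5
5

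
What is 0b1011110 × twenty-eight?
Convert 0b1011110 (binary) → 64 + 16 + 8 + 4 + 2 = 94 (decimal)
Convert twenty-eight (English words) → 28 (decimal)
Compute 94 × 28 = 2632
2632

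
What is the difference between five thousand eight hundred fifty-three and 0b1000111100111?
Convert five thousand eight hundred fifty-three (English words) → 5×1000 + 8×100 + 53 = 5853 (decimal)
Convert 0b1000111100111 (binary) → 4096 + 256 + 128 + 64 + 32 + 4 + 2 + 1 = 4583 (decimal)
Difference: |5853 - 4583| = 1270
1270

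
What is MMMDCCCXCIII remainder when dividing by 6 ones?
Convert MMMDCCCXCIII (Roman numeral) → 1000 + 1000 + 1000 + 500 + 100 + 100 + 100 + 90 + 1 + 1 + 1 = 3893 (decimal)
Convert 6 ones (place-value notation) → 6 (decimal)
Compute 3893 mod 6 = 5
5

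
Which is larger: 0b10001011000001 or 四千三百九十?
Convert 0b10001011000001 (binary) → 8192 + 512 + 128 + 64 + 1 = 8897 (decimal)
Convert 四千三百九十 (Chinese numeral) → 4×1000 + 3×100 + 9×10 = 4390 (decimal)
Compare 8897 vs 4390: larger = 8897
8897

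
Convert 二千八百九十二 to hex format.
Convert 二千八百九十二 (Chinese numeral) → 2×1000 + 8×100 + 9×10 + 2 = 2892 (decimal)
Convert 2892 (decimal) → 2892 = 11×256 + 4×16 + 12 → 0xB4C (hexadecimal)
0xB4C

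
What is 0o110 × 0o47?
Convert 0o110 (octal) → 1×64 + 1×8 = 72 (decimal)
Convert 0o47 (octal) → 4×8 + 7 = 39 (decimal)
Compute 72 × 39 = 2808
2808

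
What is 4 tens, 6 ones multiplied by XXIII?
Convert 4 tens, 6 ones (place-value notation) → 4×10 + 6 = 46 (decimal)
Convert XXIII (Roman numeral) → 10 + 10 + 1 + 1 + 1 = 23 (decimal)
Compute 46 × 23 = 1058
1058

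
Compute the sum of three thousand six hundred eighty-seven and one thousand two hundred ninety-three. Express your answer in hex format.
Convert three thousand six hundred eighty-seven (English words) → 3×1000 + 6×100 + 87 = 3687 (decimal)
Convert one thousand two hundred ninety-three (English words) → 1×1000 + 2×100 + 93 = 1293 (decimal)
Compute 3687 + 1293 = 4980
Convert 4980 (decimal) → 4980 = 1×4096 + 3×256 + 7×16 + 4 → 0x1374 (hexadecimal)
0x1374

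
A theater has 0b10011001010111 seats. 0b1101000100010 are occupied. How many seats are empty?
Convert 0b10011001010111 (binary) → 8192 + 1024 + 512 + 64 + 16 + 4 + 2 + 1 = 9815 (decimal)
Convert 0b1101000100010 (binary) → 4096 + 2048 + 512 + 32 + 2 = 6690 (decimal)
Compute 9815 - 6690 = 3125
3125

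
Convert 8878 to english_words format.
Convert 8878 (decimal) → 8878 = 8×1000 + 8×100 + 78 → eight thousand eight hundred seventy-eight (English words)
eight thousand eight hundred seventy-eight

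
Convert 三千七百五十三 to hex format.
Convert 三千七百五十三 (Chinese numeral) → 3×1000 + 7×100 + 5×10 + 3 = 3753 (decimal)
Convert 3753 (decimal) → 3753 = 14×256 + 10×16 + 9 → 0xEA9 (hexadecimal)
0xEA9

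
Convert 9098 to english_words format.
Convert 9098 (decimal) → 9098 = 9×1000 + 98 → nine thousand ninety-eight (English words)
nine thousand ninety-eight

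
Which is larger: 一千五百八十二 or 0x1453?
Convert 一千五百八十二 (Chinese numeral) → 1×1000 + 5×100 + 8×10 + 2 = 1582 (decimal)
Convert 0x1453 (hexadecimal) → 1×4096 + 4×256 + 5×16 + 3 = 5203 (decimal)
Compare 1582 vs 5203: larger = 5203
5203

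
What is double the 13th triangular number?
The 13th triangular number = 13×14/2 = 91
Compute 91 × 2 = 182
182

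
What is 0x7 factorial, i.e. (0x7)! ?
Convert 0x7 (hexadecimal) → 7 (decimal)
Compute 7! = 5040
5040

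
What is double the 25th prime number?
The 25th prime number = 97
Compute 97 × 2 = 194
194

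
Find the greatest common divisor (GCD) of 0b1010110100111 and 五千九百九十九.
Convert 0b1010110100111 (binary) → 4096 + 1024 + 256 + 128 + 32 + 4 + 2 + 1 = 5543 (decimal)
Convert 五千九百九十九 (Chinese numeral) → 5×1000 + 9×100 + 9×10 + 9 = 5999 (decimal)
Compute gcd(5543, 5999) = 1
1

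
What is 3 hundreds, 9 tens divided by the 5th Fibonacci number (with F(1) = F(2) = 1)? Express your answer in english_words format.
Convert 3 hundreds, 9 tens (place-value notation) → 3×100 + 9×10 = 390 (decimal)
Convert the 5th Fibonacci number (with F(1) = F(2) = 1) (Fibonacci index) → 1, 1, 2, 3, 5 → 5 (decimal)
Compute 390 ÷ 5 = 78
Convert 78 (decimal) → seventy-eight (English words)
seventy-eight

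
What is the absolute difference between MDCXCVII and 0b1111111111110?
Convert MDCXCVII (Roman numeral) → 1000 + 500 + 100 + 90 + 5 + 1 + 1 = 1697 (decimal)
Convert 0b1111111111110 (binary) → 4096 + 2048 + 1024 + 512 + 256 + 128 + 64 + 32 + 16 + 8 + 4 + 2 = 8190 (decimal)
Compute |1697 - 8190| = 6493
6493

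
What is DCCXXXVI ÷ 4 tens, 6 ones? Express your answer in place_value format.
Convert DCCXXXVI (Roman numeral) → 500 + 100 + 100 + 10 + 10 + 10 + 5 + 1 = 736 (decimal)
Convert 4 tens, 6 ones (place-value notation) → 4×10 + 6 = 46 (decimal)
Compute 736 ÷ 46 = 16
Convert 16 (decimal) → 16 = 1×10 + 6 → 1 ten, 6 ones (place-value notation)
1 ten, 6 ones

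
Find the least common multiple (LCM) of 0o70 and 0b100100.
Convert 0o70 (octal) → 7×8 = 56 (decimal)
Convert 0b100100 (binary) → 32 + 4 = 36 (decimal)
Compute lcm(56, 36) = 504
504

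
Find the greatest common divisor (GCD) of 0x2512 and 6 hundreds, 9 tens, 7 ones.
Convert 0x2512 (hexadecimal) → 2×4096 + 5×256 + 1×16 + 2 = 9490 (decimal)
Convert 6 hundreds, 9 tens, 7 ones (place-value notation) → 6×100 + 9×10 + 7 = 697 (decimal)
Compute gcd(9490, 697) = 1
1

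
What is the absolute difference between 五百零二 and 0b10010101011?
Convert 五百零二 (Chinese numeral) → 5×100 + 2 = 502 (decimal)
Convert 0b10010101011 (binary) → 1024 + 128 + 32 + 8 + 2 + 1 = 1195 (decimal)
Compute |502 - 1195| = 693
693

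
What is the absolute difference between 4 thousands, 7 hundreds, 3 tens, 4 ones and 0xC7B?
Convert 4 thousands, 7 hundreds, 3 tens, 4 ones (place-value notation) → 4×1000 + 7×100 + 3×10 + 4 = 4734 (decimal)
Convert 0xC7B (hexadecimal) → 12×256 + 7×16 + 11 = 3195 (decimal)
Compute |4734 - 3195| = 1539
1539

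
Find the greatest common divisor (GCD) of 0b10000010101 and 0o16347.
Convert 0b10000010101 (binary) → 1024 + 16 + 4 + 1 = 1045 (decimal)
Convert 0o16347 (octal) → 1×4096 + 6×512 + 3×64 + 4×8 + 7 = 7399 (decimal)
Compute gcd(1045, 7399) = 1
1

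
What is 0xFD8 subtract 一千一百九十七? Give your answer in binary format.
Convert 0xFD8 (hexadecimal) → 15×256 + 13×16 + 8 = 4056 (decimal)
Convert 一千一百九十七 (Chinese numeral) → 1×1000 + 1×100 + 9×10 + 7 = 1197 (decimal)
Compute 4056 - 1197 = 2859
Convert 2859 (decimal) → 2859 = 2048 + 512 + 256 + 32 + 8 + 2 + 1 → 0b101100101011 (binary)
0b101100101011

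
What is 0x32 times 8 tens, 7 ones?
Convert 0x32 (hexadecimal) → 3×16 + 2 = 50 (decimal)
Convert 8 tens, 7 ones (place-value notation) → 8×10 + 7 = 87 (decimal)
Compute 50 × 87 = 4350
4350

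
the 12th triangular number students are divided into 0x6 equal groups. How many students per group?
Convert the 12th triangular number (triangular index) → 12×13/2 = 78 (decimal)
Convert 0x6 (hexadecimal) → 6 (decimal)
Compute 78 ÷ 6 = 13
13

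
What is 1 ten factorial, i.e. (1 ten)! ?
Convert 1 ten (place-value notation) → 1×10 = 10 (decimal)
Compute 10! = 3628800
3628800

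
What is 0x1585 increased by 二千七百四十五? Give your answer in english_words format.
Convert 0x1585 (hexadecimal) → 1×4096 + 5×256 + 8×16 + 5 = 5509 (decimal)
Convert 二千七百四十五 (Chinese numeral) → 2×1000 + 7×100 + 4×10 + 5 = 2745 (decimal)
Compute 5509 + 2745 = 8254
Convert 8254 (decimal) → 8254 = 8×1000 + 2×100 + 54 → eight thousand two hundred fifty-four (English words)
eight thousand two hundred fifty-four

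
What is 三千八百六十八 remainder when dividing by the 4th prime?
Convert 三千八百六十八 (Chinese numeral) → 3×1000 + 8×100 + 6×10 + 8 = 3868 (decimal)
Convert the 4th prime (prime index) → 7 (decimal)
Compute 3868 mod 7 = 4
4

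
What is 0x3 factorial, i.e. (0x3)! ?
Convert 0x3 (hexadecimal) → 3 (decimal)
Compute 3! = 6
6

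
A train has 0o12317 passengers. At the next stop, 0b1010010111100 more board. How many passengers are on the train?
Convert 0o12317 (octal) → 1×4096 + 2×512 + 3×64 + 1×8 + 7 = 5327 (decimal)
Convert 0b1010010111100 (binary) → 4096 + 1024 + 128 + 32 + 16 + 8 + 4 = 5308 (decimal)
Compute 5327 + 5308 = 10635
10635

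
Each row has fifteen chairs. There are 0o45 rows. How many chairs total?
Convert fifteen (English words) → 15 (decimal)
Convert 0o45 (octal) → 4×8 + 5 = 37 (decimal)
Compute 15 × 37 = 555
555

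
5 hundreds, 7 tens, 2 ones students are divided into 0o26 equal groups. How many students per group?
Convert 5 hundreds, 7 tens, 2 ones (place-value notation) → 5×100 + 7×10 + 2 = 572 (decimal)
Convert 0o26 (octal) → 2×8 + 6 = 22 (decimal)
Compute 572 ÷ 22 = 26
26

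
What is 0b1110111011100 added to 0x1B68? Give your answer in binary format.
Convert 0b1110111011100 (binary) → 4096 + 2048 + 1024 + 256 + 128 + 64 + 16 + 8 + 4 = 7644 (decimal)
Convert 0x1B68 (hexadecimal) → 1×4096 + 11×256 + 6×16 + 8 = 7016 (decimal)
Compute 7644 + 7016 = 14660
Convert 14660 (decimal) → 14660 = 8192 + 4096 + 2048 + 256 + 64 + 4 → 0b11100101000100 (binary)
0b11100101000100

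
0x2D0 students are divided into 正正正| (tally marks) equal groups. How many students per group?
Convert 0x2D0 (hexadecimal) → 2×256 + 13×16 = 720 (decimal)
Convert 正正正| (tally marks) → 5 + 5 + 5 + 1 = 16 (decimal)
Compute 720 ÷ 16 = 45
45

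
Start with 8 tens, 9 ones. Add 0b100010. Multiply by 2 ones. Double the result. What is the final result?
Convert 8 tens, 9 ones (place-value notation) → 8×10 + 9 = 89 (decimal)
Start: 89
Convert 0b100010 (binary) → 32 + 2 = 34 (decimal)
89 + 34 = 123
Convert 2 ones (place-value notation) → 2 (decimal)
123 × 2 = 246
246 × 2 = 492
492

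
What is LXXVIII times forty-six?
Convert LXXVIII (Roman numeral) → 50 + 10 + 10 + 5 + 1 + 1 + 1 = 78 (decimal)
Convert forty-six (English words) → 46 (decimal)
Compute 78 × 46 = 3588
3588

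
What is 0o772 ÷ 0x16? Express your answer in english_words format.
Convert 0o772 (octal) → 7×64 + 7×8 + 2 = 506 (decimal)
Convert 0x16 (hexadecimal) → 1×16 + 6 = 22 (decimal)
Compute 506 ÷ 22 = 23
Convert 23 (decimal) → twenty-three (English words)
twenty-three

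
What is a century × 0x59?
Convert a century (colloquial) → 100 (decimal)
Convert 0x59 (hexadecimal) → 5×16 + 9 = 89 (decimal)
Compute 100 × 89 = 8900
8900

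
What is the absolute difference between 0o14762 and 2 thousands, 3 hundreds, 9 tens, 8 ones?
Convert 0o14762 (octal) → 1×4096 + 4×512 + 7×64 + 6×8 + 2 = 6642 (decimal)
Convert 2 thousands, 3 hundreds, 9 tens, 8 ones (place-value notation) → 2×1000 + 3×100 + 9×10 + 8 = 2398 (decimal)
Compute |6642 - 2398| = 4244
4244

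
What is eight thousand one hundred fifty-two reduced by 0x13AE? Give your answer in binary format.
Convert eight thousand one hundred fifty-two (English words) → 8×1000 + 1×100 + 52 = 8152 (decimal)
Convert 0x13AE (hexadecimal) → 1×4096 + 3×256 + 10×16 + 14 = 5038 (decimal)
Compute 8152 - 5038 = 3114
Convert 3114 (decimal) → 3114 = 2048 + 1024 + 32 + 8 + 2 → 0b110000101010 (binary)
0b110000101010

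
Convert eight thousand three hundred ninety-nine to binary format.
Convert eight thousand three hundred ninety-nine (English words) → 8×1000 + 3×100 + 99 = 8399 (decimal)
Convert 8399 (decimal) → 8399 = 8192 + 128 + 64 + 8 + 4 + 2 + 1 → 0b10000011001111 (binary)
0b10000011001111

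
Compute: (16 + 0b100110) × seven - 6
Convert 0b100110 (binary) → 32 + 4 + 2 = 38 (decimal)
Convert seven (English words) → 7 (decimal)
Expression in decimal: (16 + 38) × 7 - 6
Parentheses first: 16 + 38 = 54
Multiply: 54 × 7 = 378
Subtract: 378 - 6 = 372
372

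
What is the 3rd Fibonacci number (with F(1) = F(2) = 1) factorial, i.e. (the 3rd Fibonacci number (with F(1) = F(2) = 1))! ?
Convert the 3rd Fibonacci number (with F(1) = F(2) = 1) (Fibonacci index) → 1, 1, 2 → 2 (decimal)
Compute 2! = 2
2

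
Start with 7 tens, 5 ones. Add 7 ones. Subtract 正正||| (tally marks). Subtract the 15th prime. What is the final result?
Convert 7 tens, 5 ones (place-value notation) → 7×10 + 5 = 75 (decimal)
Start: 75
Convert 7 ones (place-value notation) → 7 (decimal)
75 + 7 = 82
Convert 正正||| (tally marks) → 5 + 5 + 3 = 13 (decimal)
82 - 13 = 69
Convert the 15th prime (prime index) → 47 (decimal)
69 - 47 = 22
22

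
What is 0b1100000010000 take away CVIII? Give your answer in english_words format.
Convert 0b1100000010000 (binary) → 4096 + 2048 + 16 = 6160 (decimal)
Convert CVIII (Roman numeral) → 100 + 5 + 1 + 1 + 1 = 108 (decimal)
Compute 6160 - 108 = 6052
Convert 6052 (decimal) → 6052 = 6×1000 + 52 → six thousand fifty-two (English words)
six thousand fifty-two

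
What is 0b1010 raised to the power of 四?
Convert 0b1010 (binary) → 8 + 2 = 10 (decimal)
Convert 四 (Chinese numeral) → 4 (decimal)
Compute 10 ^ 4 = 10000
10000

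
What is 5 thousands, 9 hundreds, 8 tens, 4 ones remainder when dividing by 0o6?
Convert 5 thousands, 9 hundreds, 8 tens, 4 ones (place-value notation) → 5×1000 + 9×100 + 8×10 + 4 = 5984 (decimal)
Convert 0o6 (octal) → 6 (decimal)
Compute 5984 mod 6 = 2
2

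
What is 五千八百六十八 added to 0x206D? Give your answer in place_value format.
Convert 五千八百六十八 (Chinese numeral) → 5×1000 + 8×100 + 6×10 + 8 = 5868 (decimal)
Convert 0x206D (hexadecimal) → 2×4096 + 6×16 + 13 = 8301 (decimal)
Compute 5868 + 8301 = 14169
Convert 14169 (decimal) → 14169 = 14×1000 + 1×100 + 6×10 + 9 → 14 thousands, 1 hundred, 6 tens, 9 ones (place-value notation)
14 thousands, 1 hundred, 6 tens, 9 ones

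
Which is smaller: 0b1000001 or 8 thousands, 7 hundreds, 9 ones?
Convert 0b1000001 (binary) → 64 + 1 = 65 (decimal)
Convert 8 thousands, 7 hundreds, 9 ones (place-value notation) → 8×1000 + 7×100 + 9 = 8709 (decimal)
Compare 65 vs 8709: smaller = 65
65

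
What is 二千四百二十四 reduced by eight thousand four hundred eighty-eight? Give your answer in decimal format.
Convert 二千四百二十四 (Chinese numeral) → 2×1000 + 4×100 + 2×10 + 4 = 2424 (decimal)
Convert eight thousand four hundred eighty-eight (English words) → 8×1000 + 4×100 + 88 = 8488 (decimal)
Compute 2424 - 8488 = -6064
-6064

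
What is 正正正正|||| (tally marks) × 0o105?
Convert 正正正正|||| (tally marks) → 5 + 5 + 5 + 5 + 4 = 24 (decimal)
Convert 0o105 (octal) → 1×64 + 5 = 69 (decimal)
Compute 24 × 69 = 1656
1656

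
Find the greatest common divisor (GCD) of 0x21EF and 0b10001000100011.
Convert 0x21EF (hexadecimal) → 2×4096 + 1×256 + 14×16 + 15 = 8687 (decimal)
Convert 0b10001000100011 (binary) → 8192 + 512 + 32 + 2 + 1 = 8739 (decimal)
Compute gcd(8687, 8739) = 1
1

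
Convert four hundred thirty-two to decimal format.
Convert four hundred thirty-two (English words) → 4×100 + 32 = 432 (decimal)
432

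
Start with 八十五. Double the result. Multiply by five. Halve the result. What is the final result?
Convert 八十五 (Chinese numeral) → 8×10 + 5 = 85 (decimal)
Start: 85
85 × 2 = 170
Convert five (English words) → 5 (decimal)
170 × 5 = 850
850 ÷ 2 = 425
425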